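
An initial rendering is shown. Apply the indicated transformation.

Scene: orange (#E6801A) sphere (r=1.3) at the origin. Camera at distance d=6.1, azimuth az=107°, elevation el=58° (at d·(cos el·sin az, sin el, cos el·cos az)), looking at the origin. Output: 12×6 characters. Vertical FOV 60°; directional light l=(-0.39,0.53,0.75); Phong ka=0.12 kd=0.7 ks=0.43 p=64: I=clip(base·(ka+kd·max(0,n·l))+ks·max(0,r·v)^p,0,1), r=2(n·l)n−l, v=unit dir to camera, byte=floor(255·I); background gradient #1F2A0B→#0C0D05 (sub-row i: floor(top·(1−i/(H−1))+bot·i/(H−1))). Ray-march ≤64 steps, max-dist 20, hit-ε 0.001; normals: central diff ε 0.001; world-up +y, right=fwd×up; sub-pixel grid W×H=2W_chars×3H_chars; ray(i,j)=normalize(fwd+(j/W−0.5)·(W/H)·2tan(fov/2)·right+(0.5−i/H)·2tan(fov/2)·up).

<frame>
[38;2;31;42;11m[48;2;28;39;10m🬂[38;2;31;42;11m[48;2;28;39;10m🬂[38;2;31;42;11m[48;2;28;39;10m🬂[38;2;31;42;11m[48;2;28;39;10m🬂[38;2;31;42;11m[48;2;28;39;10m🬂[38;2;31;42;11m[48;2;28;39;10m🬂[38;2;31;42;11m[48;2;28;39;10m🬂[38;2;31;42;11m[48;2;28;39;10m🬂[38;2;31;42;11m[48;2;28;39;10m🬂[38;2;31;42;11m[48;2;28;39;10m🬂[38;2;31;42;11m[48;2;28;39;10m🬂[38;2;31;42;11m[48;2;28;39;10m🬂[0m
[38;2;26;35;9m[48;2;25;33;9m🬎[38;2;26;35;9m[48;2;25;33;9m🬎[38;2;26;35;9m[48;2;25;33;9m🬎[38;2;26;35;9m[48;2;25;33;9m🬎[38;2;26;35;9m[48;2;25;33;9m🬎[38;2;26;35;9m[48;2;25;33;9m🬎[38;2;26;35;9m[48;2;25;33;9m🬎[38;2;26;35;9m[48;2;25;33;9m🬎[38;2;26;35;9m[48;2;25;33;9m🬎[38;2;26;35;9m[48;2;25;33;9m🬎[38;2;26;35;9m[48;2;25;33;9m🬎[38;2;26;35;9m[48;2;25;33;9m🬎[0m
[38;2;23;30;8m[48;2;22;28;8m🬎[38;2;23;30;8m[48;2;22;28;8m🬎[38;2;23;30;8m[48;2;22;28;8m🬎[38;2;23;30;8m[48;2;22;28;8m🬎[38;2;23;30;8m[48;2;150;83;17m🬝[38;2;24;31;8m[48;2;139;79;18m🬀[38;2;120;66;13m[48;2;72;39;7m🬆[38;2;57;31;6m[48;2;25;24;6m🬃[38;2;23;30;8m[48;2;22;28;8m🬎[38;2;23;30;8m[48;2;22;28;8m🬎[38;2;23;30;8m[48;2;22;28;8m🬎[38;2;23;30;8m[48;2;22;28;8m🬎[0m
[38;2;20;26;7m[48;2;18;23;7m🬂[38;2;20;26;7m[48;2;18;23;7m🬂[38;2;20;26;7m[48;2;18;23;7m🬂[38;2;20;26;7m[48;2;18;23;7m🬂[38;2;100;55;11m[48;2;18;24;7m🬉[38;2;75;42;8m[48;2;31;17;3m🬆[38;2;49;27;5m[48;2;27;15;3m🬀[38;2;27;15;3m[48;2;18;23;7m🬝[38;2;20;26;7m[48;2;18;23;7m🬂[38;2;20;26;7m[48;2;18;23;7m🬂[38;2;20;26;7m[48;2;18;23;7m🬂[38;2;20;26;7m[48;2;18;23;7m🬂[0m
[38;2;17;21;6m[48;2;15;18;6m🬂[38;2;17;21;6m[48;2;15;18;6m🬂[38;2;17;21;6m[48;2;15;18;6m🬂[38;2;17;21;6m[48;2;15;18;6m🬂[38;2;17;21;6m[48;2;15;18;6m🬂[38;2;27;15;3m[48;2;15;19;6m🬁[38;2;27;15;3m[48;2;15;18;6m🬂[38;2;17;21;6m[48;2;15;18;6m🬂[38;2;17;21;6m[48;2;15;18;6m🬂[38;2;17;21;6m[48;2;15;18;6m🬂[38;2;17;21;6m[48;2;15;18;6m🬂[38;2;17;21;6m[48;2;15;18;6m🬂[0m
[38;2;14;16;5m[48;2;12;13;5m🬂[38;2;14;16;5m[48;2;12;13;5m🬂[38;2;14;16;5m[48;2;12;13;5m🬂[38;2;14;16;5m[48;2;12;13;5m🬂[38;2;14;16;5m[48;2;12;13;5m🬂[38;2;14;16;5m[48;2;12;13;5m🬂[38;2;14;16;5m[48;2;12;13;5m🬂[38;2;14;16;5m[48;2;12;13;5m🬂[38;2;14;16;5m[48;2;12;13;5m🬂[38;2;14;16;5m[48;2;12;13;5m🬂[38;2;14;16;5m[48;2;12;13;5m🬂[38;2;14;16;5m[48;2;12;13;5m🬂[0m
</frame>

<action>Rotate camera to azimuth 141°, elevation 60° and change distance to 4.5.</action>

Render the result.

<frame>
[38;2;31;42;11m[48;2;28;39;10m🬂[38;2;31;42;11m[48;2;28;39;10m🬂[38;2;31;42;11m[48;2;28;39;10m🬂[38;2;31;42;11m[48;2;28;39;10m🬂[38;2;31;42;11m[48;2;28;39;10m🬂[38;2;31;42;11m[48;2;28;39;10m🬂[38;2;31;42;11m[48;2;28;39;10m🬂[38;2;31;42;11m[48;2;28;39;10m🬂[38;2;31;42;11m[48;2;28;39;10m🬂[38;2;31;42;11m[48;2;28;39;10m🬂[38;2;31;42;11m[48;2;28;39;10m🬂[38;2;31;42;11m[48;2;28;39;10m🬂[0m
[38;2;26;35;9m[48;2;25;33;9m🬎[38;2;26;35;9m[48;2;25;33;9m🬎[38;2;26;35;9m[48;2;25;33;9m🬎[38;2;26;35;9m[48;2;25;33;9m🬎[38;2;26;35;9m[48;2;25;33;9m🬎[38;2;26;35;9m[48;2;154;86;17m🬎[38;2;26;35;9m[48;2;143;80;16m🬎[38;2;139;77;15m[48;2;26;35;9m🬏[38;2;26;35;9m[48;2;25;33;9m🬎[38;2;26;35;9m[48;2;25;33;9m🬎[38;2;26;35;9m[48;2;25;33;9m🬎[38;2;26;35;9m[48;2;25;33;9m🬎[0m
[38;2;23;30;8m[48;2;22;28;8m🬎[38;2;23;30;8m[48;2;22;28;8m🬎[38;2;23;30;8m[48;2;22;28;8m🬎[38;2;23;30;8m[48;2;22;28;8m🬎[38;2;59;38;8m[48;2;114;63;12m🬮[38;2;126;72;19m[48;2;79;44;8m🬂[38;2;111;62;13m[48;2;70;38;7m🬂[38;2;95;52;10m[48;2;56;31;6m🬆[38;2;70;39;7m[48;2;26;28;7m🬃[38;2;23;30;8m[48;2;22;28;8m🬎[38;2;23;30;8m[48;2;22;28;8m🬎[38;2;23;30;8m[48;2;22;28;8m🬎[0m
[38;2;20;26;7m[48;2;18;23;7m🬂[38;2;20;26;7m[48;2;18;23;7m🬂[38;2;20;26;7m[48;2;18;23;7m🬂[38;2;20;26;7m[48;2;18;23;7m🬂[38;2;49;27;5m[48;2;27;15;3m🬂[38;2;41;22;4m[48;2;27;15;3m🬂[38;2;34;19;3m[48;2;27;15;3m🬀[38;2;27;15;3m[48;2;27;15;3m [38;2;27;15;3m[48;2;19;24;7m▌[38;2;20;26;7m[48;2;18;23;7m🬂[38;2;20;26;7m[48;2;18;23;7m🬂[38;2;20;26;7m[48;2;18;23;7m🬂[0m
[38;2;17;21;6m[48;2;15;18;6m🬂[38;2;17;21;6m[48;2;15;18;6m🬂[38;2;17;21;6m[48;2;15;18;6m🬂[38;2;17;21;6m[48;2;15;18;6m🬂[38;2;27;15;3m[48;2;15;19;6m🬁[38;2;27;15;3m[48;2;15;18;6m🬎[38;2;27;15;3m[48;2;15;18;6m🬎[38;2;27;15;3m[48;2;15;18;6m🬆[38;2;17;21;6m[48;2;15;18;6m🬂[38;2;17;21;6m[48;2;15;18;6m🬂[38;2;17;21;6m[48;2;15;18;6m🬂[38;2;17;21;6m[48;2;15;18;6m🬂[0m
[38;2;14;16;5m[48;2;12;13;5m🬂[38;2;14;16;5m[48;2;12;13;5m🬂[38;2;14;16;5m[48;2;12;13;5m🬂[38;2;14;16;5m[48;2;12;13;5m🬂[38;2;14;16;5m[48;2;12;13;5m🬂[38;2;14;16;5m[48;2;12;13;5m🬂[38;2;14;16;5m[48;2;12;13;5m🬂[38;2;14;16;5m[48;2;12;13;5m🬂[38;2;14;16;5m[48;2;12;13;5m🬂[38;2;14;16;5m[48;2;12;13;5m🬂[38;2;14;16;5m[48;2;12;13;5m🬂[38;2;14;16;5m[48;2;12;13;5m🬂[0m
</frame>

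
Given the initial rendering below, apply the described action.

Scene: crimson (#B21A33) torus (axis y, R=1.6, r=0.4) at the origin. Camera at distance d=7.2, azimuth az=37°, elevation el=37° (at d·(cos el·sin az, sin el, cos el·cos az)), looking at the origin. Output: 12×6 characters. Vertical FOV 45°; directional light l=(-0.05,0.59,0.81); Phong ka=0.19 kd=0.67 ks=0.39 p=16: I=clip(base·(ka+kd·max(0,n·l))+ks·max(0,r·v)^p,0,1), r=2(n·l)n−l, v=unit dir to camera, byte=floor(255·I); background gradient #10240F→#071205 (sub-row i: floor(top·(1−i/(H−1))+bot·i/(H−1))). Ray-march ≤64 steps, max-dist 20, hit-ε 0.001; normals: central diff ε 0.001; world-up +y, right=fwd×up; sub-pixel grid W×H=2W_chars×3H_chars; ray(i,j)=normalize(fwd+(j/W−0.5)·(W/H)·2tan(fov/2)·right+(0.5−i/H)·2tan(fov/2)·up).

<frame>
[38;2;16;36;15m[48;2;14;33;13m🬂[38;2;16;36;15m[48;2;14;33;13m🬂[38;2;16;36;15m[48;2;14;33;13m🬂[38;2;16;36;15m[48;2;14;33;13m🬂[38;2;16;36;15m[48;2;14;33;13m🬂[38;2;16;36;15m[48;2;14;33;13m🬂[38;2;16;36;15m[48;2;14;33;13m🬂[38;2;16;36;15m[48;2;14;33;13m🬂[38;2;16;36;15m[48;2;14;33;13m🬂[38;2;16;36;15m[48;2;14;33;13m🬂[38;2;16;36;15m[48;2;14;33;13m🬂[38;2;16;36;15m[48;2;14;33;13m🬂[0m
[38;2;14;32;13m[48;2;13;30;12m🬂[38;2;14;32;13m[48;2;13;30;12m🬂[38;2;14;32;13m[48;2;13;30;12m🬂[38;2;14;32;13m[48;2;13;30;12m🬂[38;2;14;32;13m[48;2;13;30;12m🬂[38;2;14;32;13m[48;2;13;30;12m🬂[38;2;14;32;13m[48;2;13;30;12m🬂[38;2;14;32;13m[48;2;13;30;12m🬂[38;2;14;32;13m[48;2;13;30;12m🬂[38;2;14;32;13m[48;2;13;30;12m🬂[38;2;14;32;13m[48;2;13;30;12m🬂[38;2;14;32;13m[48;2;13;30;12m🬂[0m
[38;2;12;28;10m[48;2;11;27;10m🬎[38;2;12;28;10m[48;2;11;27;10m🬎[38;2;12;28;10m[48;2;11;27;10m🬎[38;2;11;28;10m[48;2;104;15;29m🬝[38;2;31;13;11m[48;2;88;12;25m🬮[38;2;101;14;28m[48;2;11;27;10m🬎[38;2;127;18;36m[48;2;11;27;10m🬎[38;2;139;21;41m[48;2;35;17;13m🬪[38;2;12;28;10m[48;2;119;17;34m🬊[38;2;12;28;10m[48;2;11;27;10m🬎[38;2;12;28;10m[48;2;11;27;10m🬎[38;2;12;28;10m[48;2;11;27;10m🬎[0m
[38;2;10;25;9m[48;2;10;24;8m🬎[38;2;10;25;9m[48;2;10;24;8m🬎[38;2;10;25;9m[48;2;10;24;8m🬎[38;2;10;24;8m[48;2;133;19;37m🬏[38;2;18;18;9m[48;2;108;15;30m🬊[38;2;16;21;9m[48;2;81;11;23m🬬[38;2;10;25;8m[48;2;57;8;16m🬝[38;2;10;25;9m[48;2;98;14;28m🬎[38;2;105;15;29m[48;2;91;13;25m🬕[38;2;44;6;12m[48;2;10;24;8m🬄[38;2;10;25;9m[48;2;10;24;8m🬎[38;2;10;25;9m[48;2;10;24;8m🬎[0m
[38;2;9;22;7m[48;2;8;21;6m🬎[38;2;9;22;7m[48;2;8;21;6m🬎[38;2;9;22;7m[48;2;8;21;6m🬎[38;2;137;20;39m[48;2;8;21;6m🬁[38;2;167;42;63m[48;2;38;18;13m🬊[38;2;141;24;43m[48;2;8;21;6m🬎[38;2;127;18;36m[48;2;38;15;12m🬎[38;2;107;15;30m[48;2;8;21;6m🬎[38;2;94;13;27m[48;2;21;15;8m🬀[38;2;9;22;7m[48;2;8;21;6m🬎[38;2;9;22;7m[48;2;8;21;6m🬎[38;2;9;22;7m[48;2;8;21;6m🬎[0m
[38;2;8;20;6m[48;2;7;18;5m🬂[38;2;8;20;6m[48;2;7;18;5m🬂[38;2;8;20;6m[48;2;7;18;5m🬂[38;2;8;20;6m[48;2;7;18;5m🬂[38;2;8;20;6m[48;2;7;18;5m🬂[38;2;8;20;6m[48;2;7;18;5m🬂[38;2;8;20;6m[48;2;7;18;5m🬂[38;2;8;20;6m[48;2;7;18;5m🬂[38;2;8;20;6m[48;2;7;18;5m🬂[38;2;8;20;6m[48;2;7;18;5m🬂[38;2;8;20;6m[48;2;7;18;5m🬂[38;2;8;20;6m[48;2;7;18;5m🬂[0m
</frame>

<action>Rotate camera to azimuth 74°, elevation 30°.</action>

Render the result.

<frame>
[38;2;16;36;15m[48;2;14;33;13m🬂[38;2;16;36;15m[48;2;14;33;13m🬂[38;2;16;36;15m[48;2;14;33;13m🬂[38;2;16;36;15m[48;2;14;33;13m🬂[38;2;16;36;15m[48;2;14;33;13m🬂[38;2;16;36;15m[48;2;14;33;13m🬂[38;2;16;36;15m[48;2;14;33;13m🬂[38;2;16;36;15m[48;2;14;33;13m🬂[38;2;16;36;15m[48;2;14;33;13m🬂[38;2;16;36;15m[48;2;14;33;13m🬂[38;2;16;36;15m[48;2;14;33;13m🬂[38;2;16;36;15m[48;2;14;33;13m🬂[0m
[38;2;14;32;13m[48;2;13;30;12m🬂[38;2;14;32;13m[48;2;13;30;12m🬂[38;2;14;32;13m[48;2;13;30;12m🬂[38;2;14;32;13m[48;2;13;30;12m🬂[38;2;14;32;13m[48;2;13;30;12m🬂[38;2;14;32;13m[48;2;13;30;12m🬂[38;2;14;32;13m[48;2;13;30;12m🬂[38;2;14;32;13m[48;2;13;30;12m🬂[38;2;14;32;13m[48;2;13;30;12m🬂[38;2;14;32;13m[48;2;13;30;12m🬂[38;2;14;32;13m[48;2;13;30;12m🬂[38;2;14;32;13m[48;2;13;30;12m🬂[0m
[38;2;12;28;10m[48;2;11;27;10m🬎[38;2;12;28;10m[48;2;11;27;10m🬎[38;2;12;28;10m[48;2;11;27;10m🬎[38;2;11;28;10m[48;2;104;15;29m🬝[38;2;22;16;10m[48;2;77;11;22m🬰[38;2;31;10;10m[48;2;79;11;22m🬲[38;2;95;13;27m[48;2;22;15;9m🬎[38;2;77;22;25m[48;2;225;112;130m🬸[38;2;12;28;10m[48;2;121;17;34m🬊[38;2;12;28;10m[48;2;11;27;10m🬎[38;2;12;28;10m[48;2;11;27;10m🬎[38;2;12;28;10m[48;2;11;27;10m🬎[0m
[38;2;10;25;9m[48;2;10;24;8m🬎[38;2;10;25;9m[48;2;10;24;8m🬎[38;2;10;25;9m[48;2;10;24;8m🬎[38;2;138;21;40m[48;2;10;24;8m🬬[38;2;74;18;24m[48;2;234;120;139m🬬[38;2;10;25;9m[48;2;113;16;32m🬎[38;2;10;25;9m[48;2;105;15;29m🬎[38;2;10;25;9m[48;2;97;14;27m🬆[38;2;112;16;32m[48;2;52;7;14m🬆[38;2;33;4;9m[48;2;10;24;8m🬄[38;2;10;25;9m[48;2;10;24;8m🬎[38;2;10;25;9m[48;2;10;24;8m🬎[0m
[38;2;9;22;7m[48;2;8;21;6m🬎[38;2;9;22;7m[48;2;8;21;6m🬎[38;2;9;22;7m[48;2;8;21;6m🬎[38;2;9;22;7m[48;2;8;21;6m🬎[38;2;113;16;32m[48;2;18;17;8m🬂[38;2;84;12;24m[48;2;8;21;6m🬎[38;2;76;10;21m[48;2;18;15;7m🬆[38;2;55;7;16m[48;2;20;12;7m🬂[38;2;33;4;9m[48;2;8;21;6m🬀[38;2;9;22;7m[48;2;8;21;6m🬎[38;2;9;22;7m[48;2;8;21;6m🬎[38;2;9;22;7m[48;2;8;21;6m🬎[0m
[38;2;8;20;6m[48;2;7;18;5m🬂[38;2;8;20;6m[48;2;7;18;5m🬂[38;2;8;20;6m[48;2;7;18;5m🬂[38;2;8;20;6m[48;2;7;18;5m🬂[38;2;8;20;6m[48;2;7;18;5m🬂[38;2;8;20;6m[48;2;7;18;5m🬂[38;2;8;20;6m[48;2;7;18;5m🬂[38;2;8;20;6m[48;2;7;18;5m🬂[38;2;8;20;6m[48;2;7;18;5m🬂[38;2;8;20;6m[48;2;7;18;5m🬂[38;2;8;20;6m[48;2;7;18;5m🬂[38;2;8;20;6m[48;2;7;18;5m🬂[0m
</frame>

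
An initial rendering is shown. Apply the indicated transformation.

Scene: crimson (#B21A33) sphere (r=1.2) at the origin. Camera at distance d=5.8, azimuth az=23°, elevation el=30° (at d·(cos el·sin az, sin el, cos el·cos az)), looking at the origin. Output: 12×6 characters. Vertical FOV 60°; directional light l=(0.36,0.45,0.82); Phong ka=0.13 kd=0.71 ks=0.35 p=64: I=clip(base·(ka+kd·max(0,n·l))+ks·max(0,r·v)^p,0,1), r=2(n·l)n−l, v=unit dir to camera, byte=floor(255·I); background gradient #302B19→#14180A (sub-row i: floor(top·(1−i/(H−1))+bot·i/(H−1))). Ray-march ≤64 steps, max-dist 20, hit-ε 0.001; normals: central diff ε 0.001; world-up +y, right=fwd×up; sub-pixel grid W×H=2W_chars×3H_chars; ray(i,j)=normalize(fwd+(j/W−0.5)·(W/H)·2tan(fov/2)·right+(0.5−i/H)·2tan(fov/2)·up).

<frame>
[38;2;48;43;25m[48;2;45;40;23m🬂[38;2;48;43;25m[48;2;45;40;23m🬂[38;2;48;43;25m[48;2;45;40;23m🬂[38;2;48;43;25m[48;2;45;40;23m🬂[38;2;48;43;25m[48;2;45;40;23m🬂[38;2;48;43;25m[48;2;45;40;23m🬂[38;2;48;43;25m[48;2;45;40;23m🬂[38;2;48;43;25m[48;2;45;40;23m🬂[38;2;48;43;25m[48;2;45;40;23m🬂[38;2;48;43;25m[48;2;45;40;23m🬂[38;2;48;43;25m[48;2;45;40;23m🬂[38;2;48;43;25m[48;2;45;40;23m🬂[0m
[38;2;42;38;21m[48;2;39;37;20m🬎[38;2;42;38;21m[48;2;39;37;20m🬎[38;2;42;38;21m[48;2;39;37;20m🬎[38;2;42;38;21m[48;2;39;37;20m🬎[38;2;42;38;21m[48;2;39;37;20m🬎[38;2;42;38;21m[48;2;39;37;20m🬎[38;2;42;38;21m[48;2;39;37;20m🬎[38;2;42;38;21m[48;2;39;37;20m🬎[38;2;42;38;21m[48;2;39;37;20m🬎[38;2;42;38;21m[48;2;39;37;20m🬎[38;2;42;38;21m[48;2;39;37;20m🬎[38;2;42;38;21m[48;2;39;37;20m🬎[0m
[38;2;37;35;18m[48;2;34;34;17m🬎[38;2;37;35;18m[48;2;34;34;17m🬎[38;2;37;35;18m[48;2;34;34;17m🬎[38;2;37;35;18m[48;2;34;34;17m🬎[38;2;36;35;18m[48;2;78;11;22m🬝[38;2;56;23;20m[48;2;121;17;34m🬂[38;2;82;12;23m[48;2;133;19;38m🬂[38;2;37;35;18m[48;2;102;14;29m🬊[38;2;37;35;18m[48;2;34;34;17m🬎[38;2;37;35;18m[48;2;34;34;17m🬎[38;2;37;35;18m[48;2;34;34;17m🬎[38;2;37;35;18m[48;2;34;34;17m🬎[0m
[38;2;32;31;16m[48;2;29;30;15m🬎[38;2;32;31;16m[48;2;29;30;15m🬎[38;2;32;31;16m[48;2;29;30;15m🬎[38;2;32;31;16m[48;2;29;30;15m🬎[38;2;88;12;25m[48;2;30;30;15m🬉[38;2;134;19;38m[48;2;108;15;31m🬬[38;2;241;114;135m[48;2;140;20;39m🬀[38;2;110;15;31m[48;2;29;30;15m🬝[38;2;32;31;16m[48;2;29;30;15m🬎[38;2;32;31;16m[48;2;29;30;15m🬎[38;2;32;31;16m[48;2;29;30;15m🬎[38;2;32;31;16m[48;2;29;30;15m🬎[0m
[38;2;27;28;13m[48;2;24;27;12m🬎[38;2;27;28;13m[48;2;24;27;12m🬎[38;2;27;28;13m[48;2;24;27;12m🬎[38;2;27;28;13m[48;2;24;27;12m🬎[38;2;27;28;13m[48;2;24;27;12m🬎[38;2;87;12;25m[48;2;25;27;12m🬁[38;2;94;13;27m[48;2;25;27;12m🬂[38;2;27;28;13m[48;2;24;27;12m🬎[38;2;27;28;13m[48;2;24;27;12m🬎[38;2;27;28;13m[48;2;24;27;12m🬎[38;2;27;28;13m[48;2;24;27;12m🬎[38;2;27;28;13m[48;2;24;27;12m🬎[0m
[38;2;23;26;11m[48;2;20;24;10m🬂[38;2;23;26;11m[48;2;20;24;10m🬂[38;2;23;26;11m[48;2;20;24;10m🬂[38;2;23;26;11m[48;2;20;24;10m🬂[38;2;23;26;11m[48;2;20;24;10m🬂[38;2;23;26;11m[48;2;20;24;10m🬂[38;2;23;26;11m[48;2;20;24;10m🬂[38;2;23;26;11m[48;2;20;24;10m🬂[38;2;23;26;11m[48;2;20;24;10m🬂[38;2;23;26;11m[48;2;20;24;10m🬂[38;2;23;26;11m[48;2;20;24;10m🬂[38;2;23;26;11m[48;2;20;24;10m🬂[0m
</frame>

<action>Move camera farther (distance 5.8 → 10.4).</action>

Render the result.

<frame>
[38;2;48;43;25m[48;2;45;40;23m🬂[38;2;48;43;25m[48;2;45;40;23m🬂[38;2;48;43;25m[48;2;45;40;23m🬂[38;2;48;43;25m[48;2;45;40;23m🬂[38;2;48;43;25m[48;2;45;40;23m🬂[38;2;48;43;25m[48;2;45;40;23m🬂[38;2;48;43;25m[48;2;45;40;23m🬂[38;2;48;43;25m[48;2;45;40;23m🬂[38;2;48;43;25m[48;2;45;40;23m🬂[38;2;48;43;25m[48;2;45;40;23m🬂[38;2;48;43;25m[48;2;45;40;23m🬂[38;2;48;43;25m[48;2;45;40;23m🬂[0m
[38;2;42;38;21m[48;2;39;37;20m🬎[38;2;42;38;21m[48;2;39;37;20m🬎[38;2;42;38;21m[48;2;39;37;20m🬎[38;2;42;38;21m[48;2;39;37;20m🬎[38;2;42;38;21m[48;2;39;37;20m🬎[38;2;42;38;21m[48;2;39;37;20m🬎[38;2;42;38;21m[48;2;39;37;20m🬎[38;2;42;38;21m[48;2;39;37;20m🬎[38;2;42;38;21m[48;2;39;37;20m🬎[38;2;42;38;21m[48;2;39;37;20m🬎[38;2;42;38;21m[48;2;39;37;20m🬎[38;2;42;38;21m[48;2;39;37;20m🬎[0m
[38;2;37;35;18m[48;2;34;34;17m🬎[38;2;37;35;18m[48;2;34;34;17m🬎[38;2;37;35;18m[48;2;34;34;17m🬎[38;2;37;35;18m[48;2;34;34;17m🬎[38;2;37;35;18m[48;2;34;34;17m🬎[38;2;36;35;18m[48;2;105;15;30m🬝[38;2;37;35;18m[48;2;117;16;33m🬎[38;2;37;35;18m[48;2;34;34;17m🬎[38;2;37;35;18m[48;2;34;34;17m🬎[38;2;37;35;18m[48;2;34;34;17m🬎[38;2;37;35;18m[48;2;34;34;17m🬎[38;2;37;35;18m[48;2;34;34;17m🬎[0m
[38;2;32;31;16m[48;2;29;30;15m🬎[38;2;32;31;16m[48;2;29;30;15m🬎[38;2;32;31;16m[48;2;29;30;15m🬎[38;2;32;31;16m[48;2;29;30;15m🬎[38;2;32;31;16m[48;2;29;30;15m🬎[38;2;122;17;34m[48;2;30;30;15m🬉[38;2;241;114;135m[48;2;88;22;27m🬀[38;2;32;31;16m[48;2;29;30;15m🬎[38;2;32;31;16m[48;2;29;30;15m🬎[38;2;32;31;16m[48;2;29;30;15m🬎[38;2;32;31;16m[48;2;29;30;15m🬎[38;2;32;31;16m[48;2;29;30;15m🬎[0m
[38;2;27;28;13m[48;2;24;27;12m🬎[38;2;27;28;13m[48;2;24;27;12m🬎[38;2;27;28;13m[48;2;24;27;12m🬎[38;2;27;28;13m[48;2;24;27;12m🬎[38;2;27;28;13m[48;2;24;27;12m🬎[38;2;27;28;13m[48;2;24;27;12m🬎[38;2;27;28;13m[48;2;24;27;12m🬎[38;2;27;28;13m[48;2;24;27;12m🬎[38;2;27;28;13m[48;2;24;27;12m🬎[38;2;27;28;13m[48;2;24;27;12m🬎[38;2;27;28;13m[48;2;24;27;12m🬎[38;2;27;28;13m[48;2;24;27;12m🬎[0m
[38;2;23;26;11m[48;2;20;24;10m🬂[38;2;23;26;11m[48;2;20;24;10m🬂[38;2;23;26;11m[48;2;20;24;10m🬂[38;2;23;26;11m[48;2;20;24;10m🬂[38;2;23;26;11m[48;2;20;24;10m🬂[38;2;23;26;11m[48;2;20;24;10m🬂[38;2;23;26;11m[48;2;20;24;10m🬂[38;2;23;26;11m[48;2;20;24;10m🬂[38;2;23;26;11m[48;2;20;24;10m🬂[38;2;23;26;11m[48;2;20;24;10m🬂[38;2;23;26;11m[48;2;20;24;10m🬂[38;2;23;26;11m[48;2;20;24;10m🬂[0m
</frame>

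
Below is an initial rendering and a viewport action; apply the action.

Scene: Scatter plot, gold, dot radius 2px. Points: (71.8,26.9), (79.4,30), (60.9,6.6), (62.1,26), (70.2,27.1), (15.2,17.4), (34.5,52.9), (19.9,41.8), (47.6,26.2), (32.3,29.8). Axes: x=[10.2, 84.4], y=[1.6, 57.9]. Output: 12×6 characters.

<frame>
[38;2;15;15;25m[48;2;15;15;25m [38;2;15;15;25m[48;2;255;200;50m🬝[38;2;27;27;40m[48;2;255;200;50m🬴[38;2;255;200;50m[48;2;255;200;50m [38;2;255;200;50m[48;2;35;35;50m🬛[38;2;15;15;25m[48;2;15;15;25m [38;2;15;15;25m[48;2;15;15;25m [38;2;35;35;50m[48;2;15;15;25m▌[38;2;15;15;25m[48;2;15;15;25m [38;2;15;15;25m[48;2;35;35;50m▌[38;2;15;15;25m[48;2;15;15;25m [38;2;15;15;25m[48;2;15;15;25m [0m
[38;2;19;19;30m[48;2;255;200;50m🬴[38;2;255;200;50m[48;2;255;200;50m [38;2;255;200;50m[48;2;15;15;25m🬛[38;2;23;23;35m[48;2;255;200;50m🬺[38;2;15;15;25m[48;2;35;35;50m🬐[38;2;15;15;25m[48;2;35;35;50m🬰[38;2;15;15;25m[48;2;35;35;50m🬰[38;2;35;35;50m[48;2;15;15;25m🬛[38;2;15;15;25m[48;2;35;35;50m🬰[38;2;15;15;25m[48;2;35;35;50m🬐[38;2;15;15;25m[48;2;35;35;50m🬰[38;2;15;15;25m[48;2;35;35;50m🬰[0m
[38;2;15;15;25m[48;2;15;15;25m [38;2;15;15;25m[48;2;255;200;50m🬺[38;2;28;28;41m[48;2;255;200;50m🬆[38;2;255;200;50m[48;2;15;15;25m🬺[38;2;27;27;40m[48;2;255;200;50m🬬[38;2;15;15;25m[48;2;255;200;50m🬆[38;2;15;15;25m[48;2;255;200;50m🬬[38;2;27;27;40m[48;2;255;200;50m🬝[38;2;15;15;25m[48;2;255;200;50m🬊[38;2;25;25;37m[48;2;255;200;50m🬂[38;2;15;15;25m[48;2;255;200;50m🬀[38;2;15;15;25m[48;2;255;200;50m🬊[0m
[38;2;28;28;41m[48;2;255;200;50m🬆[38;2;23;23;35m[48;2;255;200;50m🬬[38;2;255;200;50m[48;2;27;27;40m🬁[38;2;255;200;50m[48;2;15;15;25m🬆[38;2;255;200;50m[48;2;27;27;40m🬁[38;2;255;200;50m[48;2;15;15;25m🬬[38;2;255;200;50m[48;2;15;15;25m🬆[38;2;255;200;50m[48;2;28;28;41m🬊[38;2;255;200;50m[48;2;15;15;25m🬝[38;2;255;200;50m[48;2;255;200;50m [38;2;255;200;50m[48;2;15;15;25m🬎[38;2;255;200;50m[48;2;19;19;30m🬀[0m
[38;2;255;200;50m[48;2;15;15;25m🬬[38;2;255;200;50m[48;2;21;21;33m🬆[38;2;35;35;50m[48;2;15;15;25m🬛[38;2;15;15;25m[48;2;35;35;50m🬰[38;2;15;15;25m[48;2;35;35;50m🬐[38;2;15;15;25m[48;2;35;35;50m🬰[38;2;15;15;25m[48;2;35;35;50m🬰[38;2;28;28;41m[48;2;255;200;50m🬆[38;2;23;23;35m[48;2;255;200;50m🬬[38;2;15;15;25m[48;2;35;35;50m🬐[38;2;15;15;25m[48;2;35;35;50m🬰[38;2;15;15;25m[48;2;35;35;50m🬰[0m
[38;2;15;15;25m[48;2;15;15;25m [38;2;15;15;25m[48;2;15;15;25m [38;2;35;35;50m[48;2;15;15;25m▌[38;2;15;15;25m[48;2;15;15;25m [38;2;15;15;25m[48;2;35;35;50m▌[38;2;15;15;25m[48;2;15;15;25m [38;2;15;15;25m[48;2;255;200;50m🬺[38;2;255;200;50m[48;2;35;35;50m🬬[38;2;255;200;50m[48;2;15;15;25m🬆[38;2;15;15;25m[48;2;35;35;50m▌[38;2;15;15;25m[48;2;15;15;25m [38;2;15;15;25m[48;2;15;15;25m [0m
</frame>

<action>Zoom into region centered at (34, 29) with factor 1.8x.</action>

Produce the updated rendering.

<frame>
[38;2;15;15;25m[48;2;255;200;50m🬴[38;2;255;200;50m[48;2;255;200;50m [38;2;255;200;50m[48;2;15;15;25m🬛[38;2;15;15;25m[48;2;15;15;25m [38;2;15;15;25m[48;2;35;35;50m▌[38;2;15;15;25m[48;2;15;15;25m [38;2;15;15;25m[48;2;15;15;25m [38;2;35;35;50m[48;2;15;15;25m▌[38;2;15;15;25m[48;2;15;15;25m [38;2;15;15;25m[48;2;35;35;50m▌[38;2;15;15;25m[48;2;15;15;25m [38;2;15;15;25m[48;2;15;15;25m [0m
[38;2;15;15;25m[48;2;35;35;50m🬰[38;2;23;23;35m[48;2;255;200;50m🬺[38;2;35;35;50m[48;2;15;15;25m🬛[38;2;15;15;25m[48;2;35;35;50m🬰[38;2;15;15;25m[48;2;35;35;50m🬐[38;2;15;15;25m[48;2;35;35;50m🬰[38;2;15;15;25m[48;2;35;35;50m🬰[38;2;35;35;50m[48;2;15;15;25m🬛[38;2;15;15;25m[48;2;35;35;50m🬰[38;2;15;15;25m[48;2;35;35;50m🬐[38;2;15;15;25m[48;2;35;35;50m🬰[38;2;15;15;25m[48;2;35;35;50m🬰[0m
[38;2;15;15;25m[48;2;15;15;25m [38;2;15;15;25m[48;2;15;15;25m [38;2;35;35;50m[48;2;15;15;25m▌[38;2;15;15;25m[48;2;15;15;25m [38;2;21;21;33m[48;2;255;200;50m🬆[38;2;255;200;50m[48;2;15;15;25m🬺[38;2;15;15;25m[48;2;255;200;50m🬬[38;2;35;35;50m[48;2;15;15;25m▌[38;2;15;15;25m[48;2;15;15;25m [38;2;23;23;35m[48;2;255;200;50m🬝[38;2;15;15;25m[48;2;15;15;25m [38;2;15;15;25m[48;2;15;15;25m [0m
[38;2;35;35;50m[48;2;15;15;25m🬂[38;2;35;35;50m[48;2;15;15;25m🬂[38;2;35;35;50m[48;2;15;15;25m🬕[38;2;35;35;50m[48;2;15;15;25m🬂[38;2;255;200;50m[48;2;27;27;40m🬁[38;2;255;200;50m[48;2;15;15;25m🬆[38;2;35;35;50m[48;2;15;15;25m🬂[38;2;35;35;50m[48;2;15;15;25m🬕[38;2;23;23;35m[48;2;255;200;50m🬴[38;2;255;200;50m[48;2;255;200;50m [38;2;255;200;50m[48;2;25;25;37m🬛[38;2;35;35;50m[48;2;15;15;25m🬂[0m
[38;2;15;15;25m[48;2;255;200;50m🬀[38;2;21;21;33m[48;2;255;200;50m🬊[38;2;35;35;50m[48;2;15;15;25m🬛[38;2;15;15;25m[48;2;35;35;50m🬰[38;2;15;15;25m[48;2;35;35;50m🬐[38;2;15;15;25m[48;2;35;35;50m🬰[38;2;15;15;25m[48;2;35;35;50m🬰[38;2;35;35;50m[48;2;15;15;25m🬛[38;2;15;15;25m[48;2;35;35;50m🬰[38;2;27;27;40m[48;2;255;200;50m🬺[38;2;15;15;25m[48;2;35;35;50m🬰[38;2;15;15;25m[48;2;35;35;50m🬰[0m
[38;2;255;200;50m[48;2;15;15;25m🬊[38;2;255;200;50m[48;2;15;15;25m🬀[38;2;35;35;50m[48;2;15;15;25m▌[38;2;15;15;25m[48;2;15;15;25m [38;2;15;15;25m[48;2;35;35;50m▌[38;2;15;15;25m[48;2;15;15;25m [38;2;15;15;25m[48;2;15;15;25m [38;2;35;35;50m[48;2;15;15;25m▌[38;2;15;15;25m[48;2;15;15;25m [38;2;15;15;25m[48;2;35;35;50m▌[38;2;15;15;25m[48;2;15;15;25m [38;2;15;15;25m[48;2;15;15;25m [0m
</frame>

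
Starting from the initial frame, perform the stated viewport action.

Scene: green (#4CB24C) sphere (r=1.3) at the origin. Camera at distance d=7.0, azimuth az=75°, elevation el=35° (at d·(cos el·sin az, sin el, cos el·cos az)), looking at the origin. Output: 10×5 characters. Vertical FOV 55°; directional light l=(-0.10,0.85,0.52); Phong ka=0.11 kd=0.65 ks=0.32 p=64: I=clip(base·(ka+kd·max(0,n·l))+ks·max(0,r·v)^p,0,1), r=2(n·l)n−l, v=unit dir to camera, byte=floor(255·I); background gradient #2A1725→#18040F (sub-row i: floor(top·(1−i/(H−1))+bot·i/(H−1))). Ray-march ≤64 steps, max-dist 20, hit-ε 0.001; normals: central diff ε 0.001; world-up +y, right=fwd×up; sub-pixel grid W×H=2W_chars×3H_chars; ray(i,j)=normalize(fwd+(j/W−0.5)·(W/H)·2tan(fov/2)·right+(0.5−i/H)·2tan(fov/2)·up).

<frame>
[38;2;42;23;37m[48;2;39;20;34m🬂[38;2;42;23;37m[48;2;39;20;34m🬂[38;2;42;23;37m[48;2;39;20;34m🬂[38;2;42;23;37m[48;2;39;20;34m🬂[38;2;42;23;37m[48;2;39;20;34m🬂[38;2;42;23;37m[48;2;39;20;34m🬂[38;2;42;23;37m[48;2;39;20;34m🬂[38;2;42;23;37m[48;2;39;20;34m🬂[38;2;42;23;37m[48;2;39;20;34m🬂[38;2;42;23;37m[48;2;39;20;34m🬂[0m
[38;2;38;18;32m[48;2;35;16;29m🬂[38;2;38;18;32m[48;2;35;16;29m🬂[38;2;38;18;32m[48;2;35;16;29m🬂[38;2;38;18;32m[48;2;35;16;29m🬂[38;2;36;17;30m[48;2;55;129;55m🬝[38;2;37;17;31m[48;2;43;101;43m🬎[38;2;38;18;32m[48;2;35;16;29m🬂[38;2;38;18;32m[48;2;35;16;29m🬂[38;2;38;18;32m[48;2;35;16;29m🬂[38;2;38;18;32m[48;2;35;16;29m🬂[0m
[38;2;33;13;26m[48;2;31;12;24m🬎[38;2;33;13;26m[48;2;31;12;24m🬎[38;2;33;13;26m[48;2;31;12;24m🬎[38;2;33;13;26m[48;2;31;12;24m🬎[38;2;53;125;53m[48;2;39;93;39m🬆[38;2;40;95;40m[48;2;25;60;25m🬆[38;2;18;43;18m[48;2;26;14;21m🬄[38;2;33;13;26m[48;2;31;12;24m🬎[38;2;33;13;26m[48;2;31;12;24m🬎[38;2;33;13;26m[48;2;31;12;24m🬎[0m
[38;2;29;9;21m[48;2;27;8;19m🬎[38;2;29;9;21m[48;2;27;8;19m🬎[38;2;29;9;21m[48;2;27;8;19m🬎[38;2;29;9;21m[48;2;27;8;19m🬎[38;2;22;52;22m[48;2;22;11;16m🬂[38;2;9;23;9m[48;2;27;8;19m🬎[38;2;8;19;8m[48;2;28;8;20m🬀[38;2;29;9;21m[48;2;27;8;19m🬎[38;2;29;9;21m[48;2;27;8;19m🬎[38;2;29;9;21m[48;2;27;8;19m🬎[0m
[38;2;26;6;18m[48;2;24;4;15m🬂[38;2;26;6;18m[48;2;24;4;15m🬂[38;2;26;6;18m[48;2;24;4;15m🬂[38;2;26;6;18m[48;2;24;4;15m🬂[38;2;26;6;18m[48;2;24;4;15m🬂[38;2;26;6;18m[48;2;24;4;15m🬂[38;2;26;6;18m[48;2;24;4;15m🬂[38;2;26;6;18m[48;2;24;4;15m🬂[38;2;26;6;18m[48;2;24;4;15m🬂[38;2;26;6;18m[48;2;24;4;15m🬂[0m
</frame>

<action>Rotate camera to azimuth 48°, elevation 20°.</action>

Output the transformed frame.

<frame>
[38;2;42;23;37m[48;2;39;20;34m🬂[38;2;42;23;37m[48;2;39;20;34m🬂[38;2;42;23;37m[48;2;39;20;34m🬂[38;2;42;23;37m[48;2;39;20;34m🬂[38;2;42;23;37m[48;2;39;20;34m🬂[38;2;42;23;37m[48;2;39;20;34m🬂[38;2;42;23;37m[48;2;39;20;34m🬂[38;2;42;23;37m[48;2;39;20;34m🬂[38;2;42;23;37m[48;2;39;20;34m🬂[38;2;42;23;37m[48;2;39;20;34m🬂[0m
[38;2;38;18;32m[48;2;35;16;29m🬂[38;2;38;18;32m[48;2;35;16;29m🬂[38;2;38;18;32m[48;2;35;16;29m🬂[38;2;38;18;32m[48;2;35;16;29m🬂[38;2;36;17;30m[48;2;55;130;55m🬝[38;2;37;17;31m[48;2;45;107;45m🬎[38;2;38;18;32m[48;2;35;16;29m🬂[38;2;38;18;32m[48;2;35;16;29m🬂[38;2;38;18;32m[48;2;35;16;29m🬂[38;2;38;18;32m[48;2;35;16;29m🬂[0m
[38;2;33;13;26m[48;2;31;12;24m🬎[38;2;33;13;26m[48;2;31;12;24m🬎[38;2;33;13;26m[48;2;31;12;24m🬎[38;2;33;13;26m[48;2;31;12;24m🬎[38;2;51;119;51m[48;2;36;84;36m🬎[38;2;42;100;42m[48;2;27;64;27m🬆[38;2;22;52;22m[48;2;26;14;21m🬄[38;2;33;13;26m[48;2;31;12;24m🬎[38;2;33;13;26m[48;2;31;12;24m🬎[38;2;33;13;26m[48;2;31;12;24m🬎[0m
[38;2;29;9;21m[48;2;27;8;19m🬎[38;2;29;9;21m[48;2;27;8;19m🬎[38;2;29;9;21m[48;2;27;8;19m🬎[38;2;29;9;21m[48;2;27;8;19m🬎[38;2;20;48;20m[48;2;22;11;16m🬂[38;2;9;23;9m[48;2;27;8;19m🬎[38;2;8;19;8m[48;2;28;8;20m🬀[38;2;29;9;21m[48;2;27;8;19m🬎[38;2;29;9;21m[48;2;27;8;19m🬎[38;2;29;9;21m[48;2;27;8;19m🬎[0m
[38;2;26;6;18m[48;2;24;4;15m🬂[38;2;26;6;18m[48;2;24;4;15m🬂[38;2;26;6;18m[48;2;24;4;15m🬂[38;2;26;6;18m[48;2;24;4;15m🬂[38;2;26;6;18m[48;2;24;4;15m🬂[38;2;26;6;18m[48;2;24;4;15m🬂[38;2;26;6;18m[48;2;24;4;15m🬂[38;2;26;6;18m[48;2;24;4;15m🬂[38;2;26;6;18m[48;2;24;4;15m🬂[38;2;26;6;18m[48;2;24;4;15m🬂[0m
</frame>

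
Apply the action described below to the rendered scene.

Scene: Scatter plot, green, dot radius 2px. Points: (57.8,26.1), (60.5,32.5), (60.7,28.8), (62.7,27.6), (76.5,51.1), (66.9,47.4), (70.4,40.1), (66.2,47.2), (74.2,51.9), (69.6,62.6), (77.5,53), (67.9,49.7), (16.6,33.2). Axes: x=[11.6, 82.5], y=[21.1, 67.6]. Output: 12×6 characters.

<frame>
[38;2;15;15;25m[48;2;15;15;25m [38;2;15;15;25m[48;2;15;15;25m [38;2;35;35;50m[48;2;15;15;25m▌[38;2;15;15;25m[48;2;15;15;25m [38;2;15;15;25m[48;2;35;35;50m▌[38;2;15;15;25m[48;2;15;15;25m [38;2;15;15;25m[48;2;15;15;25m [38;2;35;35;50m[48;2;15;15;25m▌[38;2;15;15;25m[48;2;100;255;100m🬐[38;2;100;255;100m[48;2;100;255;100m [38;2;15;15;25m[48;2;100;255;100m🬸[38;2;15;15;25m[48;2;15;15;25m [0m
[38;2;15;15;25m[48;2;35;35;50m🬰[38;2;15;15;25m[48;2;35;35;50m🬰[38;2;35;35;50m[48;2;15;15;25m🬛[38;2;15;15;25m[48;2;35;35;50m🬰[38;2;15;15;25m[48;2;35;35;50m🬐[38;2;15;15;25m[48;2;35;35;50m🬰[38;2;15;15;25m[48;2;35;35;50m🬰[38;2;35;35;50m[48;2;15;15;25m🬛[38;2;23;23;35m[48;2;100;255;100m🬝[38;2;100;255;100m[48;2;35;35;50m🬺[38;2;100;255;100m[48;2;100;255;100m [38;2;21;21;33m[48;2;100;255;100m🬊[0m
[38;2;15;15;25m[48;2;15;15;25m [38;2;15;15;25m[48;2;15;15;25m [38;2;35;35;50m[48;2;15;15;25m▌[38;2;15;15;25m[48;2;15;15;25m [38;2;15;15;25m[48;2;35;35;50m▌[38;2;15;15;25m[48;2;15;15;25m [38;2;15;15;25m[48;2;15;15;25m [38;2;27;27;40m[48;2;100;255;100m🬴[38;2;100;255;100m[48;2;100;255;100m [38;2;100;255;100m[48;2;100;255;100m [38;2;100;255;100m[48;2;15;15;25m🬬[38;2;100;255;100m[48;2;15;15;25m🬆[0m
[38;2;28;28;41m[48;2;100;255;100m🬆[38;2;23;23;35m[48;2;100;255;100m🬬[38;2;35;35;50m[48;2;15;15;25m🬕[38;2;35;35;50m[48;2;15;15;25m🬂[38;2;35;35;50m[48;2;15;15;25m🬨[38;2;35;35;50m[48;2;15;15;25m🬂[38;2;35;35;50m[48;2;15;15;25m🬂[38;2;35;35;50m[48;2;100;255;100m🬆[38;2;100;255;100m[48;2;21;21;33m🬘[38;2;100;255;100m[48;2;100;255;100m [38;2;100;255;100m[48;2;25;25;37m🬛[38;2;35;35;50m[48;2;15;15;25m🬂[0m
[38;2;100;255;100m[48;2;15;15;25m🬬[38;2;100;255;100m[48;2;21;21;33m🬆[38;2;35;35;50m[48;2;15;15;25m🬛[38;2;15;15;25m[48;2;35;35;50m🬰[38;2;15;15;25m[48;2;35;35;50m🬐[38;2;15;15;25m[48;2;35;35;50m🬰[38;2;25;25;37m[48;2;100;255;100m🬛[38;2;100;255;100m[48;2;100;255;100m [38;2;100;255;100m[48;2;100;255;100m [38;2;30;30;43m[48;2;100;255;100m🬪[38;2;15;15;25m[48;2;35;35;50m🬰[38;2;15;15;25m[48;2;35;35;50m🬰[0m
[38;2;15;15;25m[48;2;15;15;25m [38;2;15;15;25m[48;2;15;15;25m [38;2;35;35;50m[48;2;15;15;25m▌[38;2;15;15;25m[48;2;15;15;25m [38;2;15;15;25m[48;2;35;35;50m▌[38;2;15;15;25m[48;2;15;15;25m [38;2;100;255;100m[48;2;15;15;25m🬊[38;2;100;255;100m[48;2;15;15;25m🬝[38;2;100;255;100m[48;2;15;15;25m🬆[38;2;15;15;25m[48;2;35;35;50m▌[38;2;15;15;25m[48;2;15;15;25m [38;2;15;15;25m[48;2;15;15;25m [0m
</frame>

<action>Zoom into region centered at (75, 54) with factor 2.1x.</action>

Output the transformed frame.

<frame>
[38;2;15;15;25m[48;2;15;15;25m [38;2;15;15;25m[48;2;15;15;25m [38;2;27;27;40m[48;2;100;255;100m🬴[38;2;100;255;100m[48;2;100;255;100m [38;2;100;255;100m[48;2;35;35;50m🬛[38;2;15;15;25m[48;2;15;15;25m [38;2;15;15;25m[48;2;15;15;25m [38;2;35;35;50m[48;2;15;15;25m▌[38;2;15;15;25m[48;2;15;15;25m [38;2;15;15;25m[48;2;35;35;50m▌[38;2;15;15;25m[48;2;15;15;25m [38;2;15;15;25m[48;2;15;15;25m [0m
[38;2;15;15;25m[48;2;35;35;50m🬰[38;2;15;15;25m[48;2;35;35;50m🬰[38;2;35;35;50m[48;2;15;15;25m🬛[38;2;23;23;35m[48;2;100;255;100m🬺[38;2;15;15;25m[48;2;35;35;50m🬐[38;2;15;15;25m[48;2;35;35;50m🬰[38;2;15;15;25m[48;2;35;35;50m🬰[38;2;35;35;50m[48;2;15;15;25m🬛[38;2;15;15;25m[48;2;35;35;50m🬰[38;2;15;15;25m[48;2;35;35;50m🬐[38;2;15;15;25m[48;2;35;35;50m🬰[38;2;15;15;25m[48;2;35;35;50m🬰[0m
[38;2;15;15;25m[48;2;15;15;25m [38;2;15;15;25m[48;2;15;15;25m [38;2;35;35;50m[48;2;15;15;25m▌[38;2;15;15;25m[48;2;15;15;25m [38;2;15;15;25m[48;2;35;35;50m▌[38;2;15;15;25m[48;2;100;255;100m🬬[38;2;15;15;25m[48;2;100;255;100m🬆[38;2;23;23;35m[48;2;100;255;100m🬬[38;2;15;15;25m[48;2;15;15;25m [38;2;15;15;25m[48;2;35;35;50m▌[38;2;15;15;25m[48;2;15;15;25m [38;2;15;15;25m[48;2;15;15;25m [0m
[38;2;35;35;50m[48;2;15;15;25m🬂[38;2;35;35;50m[48;2;15;15;25m🬂[38;2;35;35;50m[48;2;100;255;100m🬆[38;2;100;255;100m[48;2;35;35;50m🬺[38;2;35;35;50m[48;2;100;255;100m🬀[38;2;100;255;100m[48;2;100;255;100m [38;2;100;255;100m[48;2;100;255;100m [38;2;100;255;100m[48;2;21;21;33m🬆[38;2;35;35;50m[48;2;15;15;25m🬂[38;2;35;35;50m[48;2;15;15;25m🬨[38;2;35;35;50m[48;2;15;15;25m🬂[38;2;35;35;50m[48;2;15;15;25m🬂[0m
[38;2;15;15;25m[48;2;35;35;50m🬰[38;2;19;19;30m[48;2;100;255;100m🬴[38;2;100;255;100m[48;2;100;255;100m [38;2;100;255;100m[48;2;15;15;25m🬝[38;2;15;15;25m[48;2;35;35;50m🬐[38;2;100;255;100m[48;2;23;23;35m🬀[38;2;100;255;100m[48;2;23;23;35m🬀[38;2;35;35;50m[48;2;15;15;25m🬛[38;2;15;15;25m[48;2;35;35;50m🬰[38;2;15;15;25m[48;2;35;35;50m🬐[38;2;15;15;25m[48;2;35;35;50m🬰[38;2;15;15;25m[48;2;35;35;50m🬰[0m
[38;2;15;15;25m[48;2;15;15;25m [38;2;15;15;25m[48;2;15;15;25m [38;2;100;255;100m[48;2;27;27;40m🬁[38;2;15;15;25m[48;2;15;15;25m [38;2;15;15;25m[48;2;35;35;50m▌[38;2;15;15;25m[48;2;15;15;25m [38;2;15;15;25m[48;2;15;15;25m [38;2;35;35;50m[48;2;15;15;25m▌[38;2;15;15;25m[48;2;15;15;25m [38;2;15;15;25m[48;2;35;35;50m▌[38;2;15;15;25m[48;2;15;15;25m [38;2;15;15;25m[48;2;15;15;25m [0m
</frame>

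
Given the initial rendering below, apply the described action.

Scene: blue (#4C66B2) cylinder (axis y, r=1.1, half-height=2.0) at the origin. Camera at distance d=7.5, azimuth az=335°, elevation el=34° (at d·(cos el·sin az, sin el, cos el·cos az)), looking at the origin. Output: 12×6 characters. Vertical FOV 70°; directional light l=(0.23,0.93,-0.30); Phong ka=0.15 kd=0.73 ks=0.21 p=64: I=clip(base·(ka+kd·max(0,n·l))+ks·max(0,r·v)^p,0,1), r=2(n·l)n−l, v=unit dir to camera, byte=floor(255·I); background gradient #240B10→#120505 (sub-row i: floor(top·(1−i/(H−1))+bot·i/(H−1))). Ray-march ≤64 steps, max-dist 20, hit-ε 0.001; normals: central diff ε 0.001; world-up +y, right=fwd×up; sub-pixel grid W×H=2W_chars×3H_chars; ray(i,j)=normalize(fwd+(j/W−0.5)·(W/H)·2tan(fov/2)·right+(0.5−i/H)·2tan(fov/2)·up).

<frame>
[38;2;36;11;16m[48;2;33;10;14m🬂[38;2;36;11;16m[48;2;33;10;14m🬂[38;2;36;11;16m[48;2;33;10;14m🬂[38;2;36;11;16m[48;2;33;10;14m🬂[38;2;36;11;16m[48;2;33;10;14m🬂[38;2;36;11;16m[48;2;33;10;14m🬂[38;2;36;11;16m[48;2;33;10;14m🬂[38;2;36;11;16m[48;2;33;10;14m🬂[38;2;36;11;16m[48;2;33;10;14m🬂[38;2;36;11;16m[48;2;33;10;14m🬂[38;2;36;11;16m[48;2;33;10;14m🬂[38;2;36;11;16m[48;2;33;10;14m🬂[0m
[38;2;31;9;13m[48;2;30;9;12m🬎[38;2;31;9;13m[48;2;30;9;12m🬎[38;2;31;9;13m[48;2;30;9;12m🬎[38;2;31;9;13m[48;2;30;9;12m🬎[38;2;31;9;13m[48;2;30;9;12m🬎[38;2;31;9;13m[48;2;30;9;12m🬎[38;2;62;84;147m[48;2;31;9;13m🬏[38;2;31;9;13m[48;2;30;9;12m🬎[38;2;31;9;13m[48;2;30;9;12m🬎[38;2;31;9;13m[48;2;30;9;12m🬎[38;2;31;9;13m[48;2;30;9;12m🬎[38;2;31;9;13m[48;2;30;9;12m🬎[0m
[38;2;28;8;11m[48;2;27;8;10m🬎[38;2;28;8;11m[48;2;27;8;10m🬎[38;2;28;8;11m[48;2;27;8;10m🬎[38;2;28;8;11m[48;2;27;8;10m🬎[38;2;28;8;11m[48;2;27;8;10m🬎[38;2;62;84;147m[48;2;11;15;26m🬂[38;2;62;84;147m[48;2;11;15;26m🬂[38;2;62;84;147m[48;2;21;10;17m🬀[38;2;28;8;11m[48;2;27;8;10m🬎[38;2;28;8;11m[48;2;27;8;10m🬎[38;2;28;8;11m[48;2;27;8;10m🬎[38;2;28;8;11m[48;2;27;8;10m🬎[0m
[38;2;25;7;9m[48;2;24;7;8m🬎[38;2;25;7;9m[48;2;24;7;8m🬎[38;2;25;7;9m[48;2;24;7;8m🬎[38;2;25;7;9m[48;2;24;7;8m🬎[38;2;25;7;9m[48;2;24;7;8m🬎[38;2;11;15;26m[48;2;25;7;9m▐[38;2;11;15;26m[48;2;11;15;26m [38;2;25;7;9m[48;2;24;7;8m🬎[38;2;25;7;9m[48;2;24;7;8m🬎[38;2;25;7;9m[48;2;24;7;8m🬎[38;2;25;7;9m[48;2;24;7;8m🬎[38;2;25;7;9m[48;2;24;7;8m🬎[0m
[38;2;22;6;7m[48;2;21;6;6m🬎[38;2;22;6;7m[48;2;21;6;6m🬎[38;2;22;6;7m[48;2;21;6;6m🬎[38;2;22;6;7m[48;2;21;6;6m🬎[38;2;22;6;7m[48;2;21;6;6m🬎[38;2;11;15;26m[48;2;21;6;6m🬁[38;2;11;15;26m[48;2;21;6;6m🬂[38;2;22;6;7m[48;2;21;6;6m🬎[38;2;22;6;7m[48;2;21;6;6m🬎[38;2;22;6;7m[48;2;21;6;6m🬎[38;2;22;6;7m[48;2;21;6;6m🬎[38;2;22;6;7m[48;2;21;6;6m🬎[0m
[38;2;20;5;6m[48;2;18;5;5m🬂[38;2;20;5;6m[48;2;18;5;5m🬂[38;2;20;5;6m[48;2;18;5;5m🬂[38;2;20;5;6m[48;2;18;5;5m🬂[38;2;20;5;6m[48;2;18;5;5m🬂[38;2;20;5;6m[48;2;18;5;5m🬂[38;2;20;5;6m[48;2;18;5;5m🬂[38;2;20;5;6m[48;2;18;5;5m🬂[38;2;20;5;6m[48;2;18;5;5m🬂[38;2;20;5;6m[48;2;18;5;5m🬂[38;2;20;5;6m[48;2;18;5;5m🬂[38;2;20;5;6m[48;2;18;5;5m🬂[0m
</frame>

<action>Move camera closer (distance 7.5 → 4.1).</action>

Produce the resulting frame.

<frame>
[38;2;36;11;16m[48;2;33;10;14m🬂[38;2;36;11;16m[48;2;33;10;14m🬂[38;2;36;11;16m[48;2;33;10;14m🬂[38;2;36;11;16m[48;2;33;10;14m🬂[38;2;35;10;15m[48;2;62;84;147m🬎[38;2;35;10;15m[48;2;62;84;147m🬎[38;2;35;10;15m[48;2;62;84;147m🬎[38;2;35;10;15m[48;2;62;84;147m🬎[38;2;62;84;147m[48;2;34;10;15m🬏[38;2;36;11;16m[48;2;33;10;14m🬂[38;2;36;11;16m[48;2;33;10;14m🬂[38;2;36;11;16m[48;2;33;10;14m🬂[0m
[38;2;31;9;13m[48;2;30;9;12m🬎[38;2;31;9;13m[48;2;30;9;12m🬎[38;2;31;9;13m[48;2;30;9;12m🬎[38;2;31;9;13m[48;2;30;9;12m🬎[38;2;11;15;26m[48;2;11;15;26m [38;2;11;15;26m[48;2;11;15;26m [38;2;11;15;26m[48;2;11;15;26m [38;2;11;15;26m[48;2;11;15;26m [38;2;11;15;26m[48;2;31;9;13m▌[38;2;31;9;13m[48;2;30;9;12m🬎[38;2;31;9;13m[48;2;30;9;12m🬎[38;2;31;9;13m[48;2;30;9;12m🬎[0m
[38;2;28;8;11m[48;2;27;8;10m🬎[38;2;28;8;11m[48;2;27;8;10m🬎[38;2;28;8;11m[48;2;27;8;10m🬎[38;2;28;8;11m[48;2;27;8;10m🬎[38;2;11;15;26m[48;2;27;8;10m🬬[38;2;11;15;26m[48;2;11;15;26m [38;2;11;15;26m[48;2;11;15;26m [38;2;11;15;26m[48;2;11;15;26m [38;2;11;15;26m[48;2;27;8;10m🬄[38;2;28;8;11m[48;2;27;8;10m🬎[38;2;28;8;11m[48;2;27;8;10m🬎[38;2;28;8;11m[48;2;27;8;10m🬎[0m
[38;2;25;7;9m[48;2;24;7;8m🬎[38;2;25;7;9m[48;2;24;7;8m🬎[38;2;25;7;9m[48;2;24;7;8m🬎[38;2;25;7;9m[48;2;24;7;8m🬎[38;2;11;15;26m[48;2;25;7;9m▐[38;2;11;15;26m[48;2;11;15;26m [38;2;11;15;26m[48;2;11;15;26m [38;2;11;15;26m[48;2;11;15;26m [38;2;25;7;9m[48;2;24;7;8m🬎[38;2;25;7;9m[48;2;24;7;8m🬎[38;2;25;7;9m[48;2;24;7;8m🬎[38;2;25;7;9m[48;2;24;7;8m🬎[0m
[38;2;22;6;7m[48;2;21;6;6m🬎[38;2;22;6;7m[48;2;21;6;6m🬎[38;2;22;6;7m[48;2;21;6;6m🬎[38;2;22;6;7m[48;2;21;6;6m🬎[38;2;11;15;26m[48;2;21;6;6m🬁[38;2;11;15;26m[48;2;11;15;26m [38;2;11;15;26m[48;2;11;15;26m [38;2;11;15;26m[48;2;21;6;6m🬕[38;2;22;6;7m[48;2;21;6;6m🬎[38;2;22;6;7m[48;2;21;6;6m🬎[38;2;22;6;7m[48;2;21;6;6m🬎[38;2;22;6;7m[48;2;21;6;6m🬎[0m
[38;2;20;5;6m[48;2;18;5;5m🬂[38;2;20;5;6m[48;2;18;5;5m🬂[38;2;20;5;6m[48;2;18;5;5m🬂[38;2;20;5;6m[48;2;18;5;5m🬂[38;2;20;5;6m[48;2;18;5;5m🬂[38;2;11;15;26m[48;2;18;5;5m🬂[38;2;11;15;26m[48;2;18;5;5m🬂[38;2;11;15;26m[48;2;18;5;5m🬀[38;2;20;5;6m[48;2;18;5;5m🬂[38;2;20;5;6m[48;2;18;5;5m🬂[38;2;20;5;6m[48;2;18;5;5m🬂[38;2;20;5;6m[48;2;18;5;5m🬂[0m
</frame>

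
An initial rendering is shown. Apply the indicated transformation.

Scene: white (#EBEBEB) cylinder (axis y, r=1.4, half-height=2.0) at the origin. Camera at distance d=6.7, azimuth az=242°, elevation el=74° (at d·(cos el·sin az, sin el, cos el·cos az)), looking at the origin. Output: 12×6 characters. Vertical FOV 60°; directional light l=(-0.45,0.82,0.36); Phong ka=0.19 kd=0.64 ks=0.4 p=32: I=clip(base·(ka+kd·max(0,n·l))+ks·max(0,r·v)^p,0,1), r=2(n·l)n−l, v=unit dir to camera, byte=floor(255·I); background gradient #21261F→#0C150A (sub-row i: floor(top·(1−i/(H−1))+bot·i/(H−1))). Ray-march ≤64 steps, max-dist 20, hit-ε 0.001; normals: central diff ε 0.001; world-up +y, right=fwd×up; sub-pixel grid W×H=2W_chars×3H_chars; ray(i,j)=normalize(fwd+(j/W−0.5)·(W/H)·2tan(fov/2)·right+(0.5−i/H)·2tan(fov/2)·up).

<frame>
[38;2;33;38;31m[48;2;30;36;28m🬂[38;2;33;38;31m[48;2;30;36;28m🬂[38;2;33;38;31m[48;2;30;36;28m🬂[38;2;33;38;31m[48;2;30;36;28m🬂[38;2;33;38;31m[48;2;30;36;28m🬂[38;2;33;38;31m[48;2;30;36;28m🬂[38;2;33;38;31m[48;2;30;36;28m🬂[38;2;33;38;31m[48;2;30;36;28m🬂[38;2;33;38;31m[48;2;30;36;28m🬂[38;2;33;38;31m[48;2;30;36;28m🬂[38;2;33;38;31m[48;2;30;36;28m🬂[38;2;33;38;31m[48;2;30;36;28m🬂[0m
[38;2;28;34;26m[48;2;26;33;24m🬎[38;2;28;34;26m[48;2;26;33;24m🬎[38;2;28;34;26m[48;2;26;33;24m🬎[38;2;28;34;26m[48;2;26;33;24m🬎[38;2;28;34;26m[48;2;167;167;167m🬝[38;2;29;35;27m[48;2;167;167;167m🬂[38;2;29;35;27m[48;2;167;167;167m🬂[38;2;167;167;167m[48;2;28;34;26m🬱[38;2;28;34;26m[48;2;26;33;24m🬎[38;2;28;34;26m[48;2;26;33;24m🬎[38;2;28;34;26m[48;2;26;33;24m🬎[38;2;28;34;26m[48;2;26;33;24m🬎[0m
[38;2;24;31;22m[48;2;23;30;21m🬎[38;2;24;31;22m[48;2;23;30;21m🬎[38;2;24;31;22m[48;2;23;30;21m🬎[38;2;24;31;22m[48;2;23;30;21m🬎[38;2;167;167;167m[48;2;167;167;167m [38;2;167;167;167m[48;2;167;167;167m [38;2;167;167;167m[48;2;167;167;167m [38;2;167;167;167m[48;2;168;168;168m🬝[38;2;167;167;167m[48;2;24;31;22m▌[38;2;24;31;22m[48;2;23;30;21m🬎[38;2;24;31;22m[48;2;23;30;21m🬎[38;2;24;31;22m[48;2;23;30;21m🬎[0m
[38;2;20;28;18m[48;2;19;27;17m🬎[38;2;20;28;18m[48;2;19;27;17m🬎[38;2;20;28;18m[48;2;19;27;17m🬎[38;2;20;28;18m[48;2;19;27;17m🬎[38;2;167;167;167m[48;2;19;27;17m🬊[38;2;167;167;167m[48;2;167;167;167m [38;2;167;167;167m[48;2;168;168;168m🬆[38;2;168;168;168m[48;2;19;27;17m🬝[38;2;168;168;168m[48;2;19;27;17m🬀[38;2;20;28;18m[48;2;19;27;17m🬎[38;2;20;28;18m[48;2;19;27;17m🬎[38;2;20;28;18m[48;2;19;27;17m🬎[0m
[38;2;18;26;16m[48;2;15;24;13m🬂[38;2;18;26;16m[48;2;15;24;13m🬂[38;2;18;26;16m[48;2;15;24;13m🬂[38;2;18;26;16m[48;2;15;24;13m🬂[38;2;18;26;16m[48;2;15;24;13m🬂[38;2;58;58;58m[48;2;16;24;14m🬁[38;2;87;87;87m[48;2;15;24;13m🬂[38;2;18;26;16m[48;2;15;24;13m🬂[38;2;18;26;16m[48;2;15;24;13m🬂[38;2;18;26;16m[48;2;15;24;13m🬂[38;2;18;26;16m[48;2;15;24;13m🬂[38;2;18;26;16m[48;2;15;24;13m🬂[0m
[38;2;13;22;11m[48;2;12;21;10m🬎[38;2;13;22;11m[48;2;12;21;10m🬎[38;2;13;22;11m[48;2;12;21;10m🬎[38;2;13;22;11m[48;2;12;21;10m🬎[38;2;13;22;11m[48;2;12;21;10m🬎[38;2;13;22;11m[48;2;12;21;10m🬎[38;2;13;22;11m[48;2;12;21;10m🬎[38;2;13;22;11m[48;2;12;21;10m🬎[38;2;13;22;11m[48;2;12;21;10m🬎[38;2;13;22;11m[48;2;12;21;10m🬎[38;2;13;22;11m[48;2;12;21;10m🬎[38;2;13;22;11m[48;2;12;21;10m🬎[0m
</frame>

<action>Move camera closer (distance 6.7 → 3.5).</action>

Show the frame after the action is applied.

<frame>
[38;2;167;167;167m[48;2;167;167;167m [38;2;167;167;167m[48;2;167;167;167m [38;2;167;167;167m[48;2;167;167;167m [38;2;167;167;167m[48;2;167;167;167m [38;2;167;167;167m[48;2;167;167;167m [38;2;167;167;167m[48;2;167;167;167m [38;2;167;167;167m[48;2;167;167;167m [38;2;167;167;167m[48;2;167;167;167m [38;2;167;167;167m[48;2;167;167;167m [38;2;167;167;167m[48;2;167;167;167m [38;2;167;167;167m[48;2;167;167;167m [38;2;167;167;167m[48;2;167;167;167m [0m
[38;2;167;167;167m[48;2;167;167;167m [38;2;167;167;167m[48;2;167;167;167m [38;2;167;167;167m[48;2;167;167;167m [38;2;167;167;167m[48;2;167;167;167m [38;2;167;167;167m[48;2;167;167;167m [38;2;167;167;167m[48;2;167;167;167m [38;2;167;167;167m[48;2;167;167;167m [38;2;167;167;167m[48;2;167;167;167m [38;2;167;167;167m[48;2;167;167;167m [38;2;167;167;167m[48;2;167;167;167m [38;2;167;167;167m[48;2;168;168;168m🬝[38;2;167;167;167m[48;2;168;168;168m🬎[0m
[38;2;167;167;167m[48;2;167;167;167m [38;2;167;167;167m[48;2;167;167;167m [38;2;167;167;167m[48;2;167;167;167m [38;2;167;167;167m[48;2;167;167;167m [38;2;167;167;167m[48;2;167;167;167m [38;2;167;167;167m[48;2;167;167;167m [38;2;167;167;167m[48;2;167;167;167m [38;2;167;167;167m[48;2;168;168;168m🬝[38;2;167;167;167m[48;2;168;168;168m🬂[38;2;168;168;168m[48;2;168;168;168m [38;2;168;168;168m[48;2;169;169;169m🬝[38;2;168;168;168m[48;2;169;169;169m🬎[0m
[38;2;167;167;167m[48;2;167;167;167m [38;2;167;167;167m[48;2;167;167;167m [38;2;167;167;167m[48;2;167;167;167m [38;2;167;167;167m[48;2;167;167;167m [38;2;167;167;167m[48;2;167;167;167m [38;2;167;167;167m[48;2;167;167;167m [38;2;167;167;167m[48;2;168;168;168m🬆[38;2;168;168;168m[48;2;168;168;168m [38;2;168;168;168m[48;2;171;171;171m🬝[38;2;169;169;169m[48;2;174;174;174m🬎[38;2;171;171;171m[48;2;179;179;179m🬎[38;2;172;172;172m[48;2;181;181;181m🬎[0m
[38;2;167;167;167m[48;2;15;24;13m🬬[38;2;167;167;167m[48;2;167;167;167m [38;2;167;167;167m[48;2;167;167;167m [38;2;167;167;167m[48;2;167;167;167m [38;2;167;167;167m[48;2;167;167;167m [38;2;167;167;167m[48;2;168;168;168m🬕[38;2;168;168;168m[48;2;168;168;168m [38;2;169;169;169m[48;2;171;171;171m🬕[38;2;174;174;174m[48;2;181;181;181m🬕[38;2;182;182;182m[48;2;196;196;196m🬆[38;2;192;192;192m[48;2;212;212;212m🬆[38;2;199;199;199m[48;2;223;223;223m🬎[0m
[38;2;13;22;11m[48;2;12;21;10m🬎[38;2;167;167;167m[48;2;12;21;10m🬊[38;2;167;167;167m[48;2;167;167;167m [38;2;167;167;167m[48;2;167;167;167m [38;2;167;167;167m[48;2;167;167;167m [38;2;167;167;167m[48;2;168;168;168m🬀[38;2;168;168;168m[48;2;169;169;169m▌[38;2;170;170;170m[48;2;175;175;175m▌[38;2;182;182;182m[48;2;193;193;193m▌[38;2;209;209;209m[48;2;226;226;226m🬕[38;2;239;239;239m[48;2;12;21;10m🬝[38;2;241;241;241m[48;2;12;21;10m🬀[0m
</frame>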